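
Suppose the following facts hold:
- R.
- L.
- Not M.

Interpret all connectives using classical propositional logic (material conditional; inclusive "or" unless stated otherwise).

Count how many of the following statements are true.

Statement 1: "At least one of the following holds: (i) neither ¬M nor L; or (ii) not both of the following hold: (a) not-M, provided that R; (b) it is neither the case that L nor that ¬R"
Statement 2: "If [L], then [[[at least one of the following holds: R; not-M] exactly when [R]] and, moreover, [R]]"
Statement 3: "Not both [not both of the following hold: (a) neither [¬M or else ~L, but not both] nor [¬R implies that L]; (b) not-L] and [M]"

Statement 1: This is (~M nor L) | ((R -> ~M) nand (L nor ~R)).

~M = ~F = T
~M nor L = T nor T = F
~M = ~F = T
R -> ~M = T -> T = T
~R = ~T = F
L nor ~R = T nor F = F
(R -> ~M) nand (L nor ~R) = T nand F = T
(~M nor L) | ((R -> ~M) nand (L nor ~R)) = F | T = T
Thus Statement 1 is true.

Statement 2: Parsed as L -> (((R | ~M) <-> R) & R)

~M = ~F = T
R | ~M = T | T = T
(R | ~M) <-> R = T <-> T = T
((R | ~M) <-> R) & R = T & T = T
L -> (((R | ~M) <-> R) & R) = T -> T = T
So Statement 2 is true.

Statement 3: This is (((~M xor ~L) nor (~R -> L)) nand ~L) nand M.

~M = ~F = T
~L = ~T = F
~M xor ~L = T xor F = T
~R = ~T = F
~R -> L = F -> T = T
(~M xor ~L) nor (~R -> L) = T nor T = F
~L = ~T = F
((~M xor ~L) nor (~R -> L)) nand ~L = F nand F = T
(((~M xor ~L) nor (~R -> L)) nand ~L) nand M = T nand F = T
Hence Statement 3 is true.

True statements: 3 (Statement 1, Statement 2, Statement 3).

3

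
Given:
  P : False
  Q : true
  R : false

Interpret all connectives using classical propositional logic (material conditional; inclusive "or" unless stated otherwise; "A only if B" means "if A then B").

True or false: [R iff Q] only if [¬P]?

Formalization: (R iff Q) -> not P

R iff Q = False iff True = False
not P = not False = True
(R iff Q) -> not P = False -> True = True

True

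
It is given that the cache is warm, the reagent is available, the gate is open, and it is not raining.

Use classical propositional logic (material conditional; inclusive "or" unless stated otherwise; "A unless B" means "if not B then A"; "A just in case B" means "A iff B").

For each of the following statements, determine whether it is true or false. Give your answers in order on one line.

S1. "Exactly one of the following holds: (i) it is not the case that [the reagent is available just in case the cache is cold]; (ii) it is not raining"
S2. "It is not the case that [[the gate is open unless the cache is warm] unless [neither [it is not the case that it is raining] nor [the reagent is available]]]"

Let Q = "the reagent is available" (T), P = "the cache is warm" (T), S = "it is raining" (F), R = "the gate is open" (T).

S1: Formalization: ~(Q <-> ~P) xor ~S

~P = ~T = F
Q <-> ~P = T <-> F = F
~(Q <-> ~P) = ~F = T
~S = ~F = T
~(Q <-> ~P) xor ~S = T xor T = F
So S1 is false.

S2: Parsed as ~((R | P) | (~S nor Q))

R | P = T | T = T
~S = ~F = T
~S nor Q = T nor T = F
(R | P) | (~S nor Q) = T | F = T
~((R | P) | (~S nor Q)) = ~T = F
Thus S2 is false.

S1 F; S2 F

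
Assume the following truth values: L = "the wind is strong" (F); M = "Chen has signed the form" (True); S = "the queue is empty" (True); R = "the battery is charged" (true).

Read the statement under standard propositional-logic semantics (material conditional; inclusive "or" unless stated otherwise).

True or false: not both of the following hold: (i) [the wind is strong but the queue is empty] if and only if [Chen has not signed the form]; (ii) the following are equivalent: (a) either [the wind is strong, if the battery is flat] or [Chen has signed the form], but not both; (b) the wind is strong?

false

Values: L=F, S=T, M=T, R=T.
This is ((L & S) <-> ~M) nand (((~R -> L) xor M) <-> L).

L & S = F & T = F
~M = ~T = F
(L & S) <-> ~M = F <-> F = T
~R = ~T = F
~R -> L = F -> F = T
(~R -> L) xor M = T xor T = F
((~R -> L) xor M) <-> L = F <-> F = T
((L & S) <-> ~M) nand (((~R -> L) xor M) <-> L) = T nand T = F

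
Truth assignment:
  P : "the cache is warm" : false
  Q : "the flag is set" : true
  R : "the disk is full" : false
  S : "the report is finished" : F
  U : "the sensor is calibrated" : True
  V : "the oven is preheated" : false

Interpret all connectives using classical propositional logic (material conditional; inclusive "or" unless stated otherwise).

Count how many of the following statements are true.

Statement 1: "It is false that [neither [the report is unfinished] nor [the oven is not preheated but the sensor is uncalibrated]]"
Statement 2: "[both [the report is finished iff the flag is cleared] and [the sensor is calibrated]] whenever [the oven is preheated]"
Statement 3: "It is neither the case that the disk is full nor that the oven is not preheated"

2

Statement 1: This is ~(~S nor (~V & ~U)).

~S = ~F = T
~V = ~F = T
~U = ~T = F
~V & ~U = T & F = F
~S nor (~V & ~U) = T nor F = F
~(~S nor (~V & ~U)) = ~F = T
Thus Statement 1 is true.

Statement 2: Formalization: V -> ((S <-> ~Q) & U)

~Q = ~T = F
S <-> ~Q = F <-> F = T
(S <-> ~Q) & U = T & T = T
V -> ((S <-> ~Q) & U) = F -> T = T
Thus Statement 2 is true.

Statement 3: Parsed as R nor ~V

~V = ~F = T
R nor ~V = F nor T = F
Thus Statement 3 is false.

Count: 2.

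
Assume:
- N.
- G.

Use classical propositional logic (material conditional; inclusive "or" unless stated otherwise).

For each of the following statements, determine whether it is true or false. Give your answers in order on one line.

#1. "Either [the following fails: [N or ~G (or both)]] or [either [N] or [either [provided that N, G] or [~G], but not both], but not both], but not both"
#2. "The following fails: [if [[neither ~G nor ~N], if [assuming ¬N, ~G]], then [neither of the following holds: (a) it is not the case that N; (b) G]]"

#1: Parsed as not (N or not G) xor (N xor ((N -> G) xor not G))

not G = not True = False
N or not G = True or False = True
not (N or not G) = not True = False
N -> G = True -> True = True
not G = not True = False
(N -> G) xor not G = True xor False = True
N xor ((N -> G) xor not G) = True xor True = False
not (N or not G) xor (N xor ((N -> G) xor not G)) = False xor False = False
So #1 is false.

#2: Parsed as not (((not N -> not G) -> (not G nor not N)) -> (not N nor G))

not N = not True = False
not G = not True = False
not N -> not G = False -> False = True
not G = not True = False
not N = not True = False
not G nor not N = False nor False = True
(not N -> not G) -> (not G nor not N) = True -> True = True
not N = not True = False
not N nor G = False nor True = False
((not N -> not G) -> (not G nor not N)) -> (not N nor G) = True -> False = False
not (((not N -> not G) -> (not G nor not N)) -> (not N nor G)) = not False = True
So #2 is true.

#1 F, #2 T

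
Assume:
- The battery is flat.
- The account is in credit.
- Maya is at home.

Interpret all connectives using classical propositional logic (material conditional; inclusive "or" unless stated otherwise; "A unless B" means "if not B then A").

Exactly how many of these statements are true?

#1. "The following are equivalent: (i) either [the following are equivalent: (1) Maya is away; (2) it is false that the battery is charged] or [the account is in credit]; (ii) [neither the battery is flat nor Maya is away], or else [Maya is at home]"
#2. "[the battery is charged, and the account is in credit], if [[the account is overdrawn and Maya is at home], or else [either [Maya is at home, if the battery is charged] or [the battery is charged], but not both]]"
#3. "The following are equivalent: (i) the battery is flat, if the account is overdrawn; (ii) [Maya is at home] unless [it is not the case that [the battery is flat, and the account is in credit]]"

Let R = "Maya is at home" (True), P = "the battery is charged" (False), Q = "the account is overdrawn" (False).

#1: Parsed as ((not R iff not P) or not Q) iff ((not P nor not R) or R)

not R = not True = False
not P = not False = True
not R iff not P = False iff True = False
not Q = not False = True
(not R iff not P) or not Q = False or True = True
not P = not False = True
not R = not True = False
not P nor not R = True nor False = False
(not P nor not R) or R = False or True = True
((not R iff not P) or not Q) iff ((not P nor not R) or R) = True iff True = True
Hence #1 is true.

#2: This is ((Q and R) or ((P -> R) xor P)) -> (P and not Q).

Q and R = False and True = False
P -> R = False -> True = True
(P -> R) xor P = True xor False = True
(Q and R) or ((P -> R) xor P) = False or True = True
not Q = not False = True
P and not Q = False and True = False
((Q and R) or ((P -> R) xor P)) -> (P and not Q) = True -> False = False
So #2 is false.

#3: In symbols: (Q -> not P) iff (R or not (not P and not Q))

not P = not False = True
Q -> not P = False -> True = True
not P = not False = True
not Q = not False = True
not P and not Q = True and True = True
not (not P and not Q) = not True = False
R or not (not P and not Q) = True or False = True
(Q -> not P) iff (R or not (not P and not Q)) = True iff True = True
So #3 is true.

True statements: 2 (#1, #3).

2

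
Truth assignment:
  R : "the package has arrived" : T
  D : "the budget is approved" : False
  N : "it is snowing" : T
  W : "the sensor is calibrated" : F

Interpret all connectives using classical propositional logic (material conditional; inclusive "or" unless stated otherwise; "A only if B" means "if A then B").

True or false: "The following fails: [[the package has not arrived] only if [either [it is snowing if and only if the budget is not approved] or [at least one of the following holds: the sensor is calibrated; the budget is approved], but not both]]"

Parsed as ~(~R -> ((N <-> ~D) xor (W | D)))

~R = ~T = F
~D = ~F = T
N <-> ~D = T <-> T = T
W | D = F | F = F
(N <-> ~D) xor (W | D) = T xor F = T
~R -> ((N <-> ~D) xor (W | D)) = F -> T = T
~(~R -> ((N <-> ~D) xor (W | D))) = ~T = F

False.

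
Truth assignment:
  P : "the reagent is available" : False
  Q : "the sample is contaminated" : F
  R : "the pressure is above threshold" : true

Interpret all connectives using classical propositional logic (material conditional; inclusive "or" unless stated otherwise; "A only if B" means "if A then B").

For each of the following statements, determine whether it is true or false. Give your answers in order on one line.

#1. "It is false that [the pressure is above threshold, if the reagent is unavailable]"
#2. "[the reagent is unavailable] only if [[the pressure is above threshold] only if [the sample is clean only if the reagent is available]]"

#1: Formalization: not (not P -> R)

not P = not False = True
not P -> R = True -> True = True
not (not P -> R) = not True = False
Hence #1 is false.

#2: Formalization: not P -> (R -> (not Q -> P))

not P = not False = True
not Q = not False = True
not Q -> P = True -> False = False
R -> (not Q -> P) = True -> False = False
not P -> (R -> (not Q -> P)) = True -> False = False
So #2 is false.

#1 false; #2 false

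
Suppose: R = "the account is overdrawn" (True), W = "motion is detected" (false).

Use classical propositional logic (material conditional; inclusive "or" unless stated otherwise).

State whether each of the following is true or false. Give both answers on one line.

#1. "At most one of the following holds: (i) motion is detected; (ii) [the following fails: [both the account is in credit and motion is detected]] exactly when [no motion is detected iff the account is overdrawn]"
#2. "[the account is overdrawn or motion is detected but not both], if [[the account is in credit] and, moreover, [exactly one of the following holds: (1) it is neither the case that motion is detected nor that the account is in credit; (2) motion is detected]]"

#1 T, #2 T

#1: Formalization: W ↑ (¬(¬R ∧ W) ↔ (¬W ↔ R))

¬R = ¬T = F
¬R ∧ W = F ∧ F = F
¬(¬R ∧ W) = ¬F = T
¬W = ¬F = T
¬W ↔ R = T ↔ T = T
¬(¬R ∧ W) ↔ (¬W ↔ R) = T ↔ T = T
W ↑ (¬(¬R ∧ W) ↔ (¬W ↔ R)) = F ↑ T = T
So #1 is true.

#2: In symbols: (¬R ∧ ((W ↓ ¬R) ⊕ W)) → (R ⊕ W)

¬R = ¬T = F
¬R = ¬T = F
W ↓ ¬R = F ↓ F = T
(W ↓ ¬R) ⊕ W = T ⊕ F = T
¬R ∧ ((W ↓ ¬R) ⊕ W) = F ∧ T = F
R ⊕ W = T ⊕ F = T
(¬R ∧ ((W ↓ ¬R) ⊕ W)) → (R ⊕ W) = F → T = T
Thus #2 is true.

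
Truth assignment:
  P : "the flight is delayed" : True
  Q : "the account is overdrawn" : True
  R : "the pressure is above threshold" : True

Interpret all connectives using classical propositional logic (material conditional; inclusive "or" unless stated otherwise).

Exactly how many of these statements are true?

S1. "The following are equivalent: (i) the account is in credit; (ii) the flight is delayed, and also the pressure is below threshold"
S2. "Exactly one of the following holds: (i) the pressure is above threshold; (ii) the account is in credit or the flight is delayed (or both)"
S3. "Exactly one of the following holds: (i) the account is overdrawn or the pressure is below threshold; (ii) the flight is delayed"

1

S1: In symbols: ~Q <-> (P & ~R)

~Q = ~T = F
~R = ~T = F
P & ~R = T & F = F
~Q <-> (P & ~R) = F <-> F = T
Hence S1 is true.

S2: Formalization: R xor (~Q | P)

~Q = ~T = F
~Q | P = F | T = T
R xor (~Q | P) = T xor T = F
Thus S2 is false.

S3: Formalization: (Q | ~R) xor P

~R = ~T = F
Q | ~R = T | F = T
(Q | ~R) xor P = T xor T = F
Thus S3 is false.

1 of the 3 statements is true.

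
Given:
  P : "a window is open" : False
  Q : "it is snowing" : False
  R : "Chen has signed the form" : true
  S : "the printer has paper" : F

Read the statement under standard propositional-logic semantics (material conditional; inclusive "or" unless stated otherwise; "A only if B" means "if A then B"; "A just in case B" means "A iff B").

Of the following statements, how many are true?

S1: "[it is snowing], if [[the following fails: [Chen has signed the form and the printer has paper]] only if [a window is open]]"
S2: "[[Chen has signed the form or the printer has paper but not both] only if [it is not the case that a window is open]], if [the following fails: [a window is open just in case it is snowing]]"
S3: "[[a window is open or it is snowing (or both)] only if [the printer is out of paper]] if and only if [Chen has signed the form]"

S1: Formalization: (~(R & S) -> P) -> Q

R & S = T & F = F
~(R & S) = ~F = T
~(R & S) -> P = T -> F = F
(~(R & S) -> P) -> Q = F -> F = T
So S1 is true.

S2: This is ~(P <-> Q) -> ((R xor S) -> ~P).

P <-> Q = F <-> F = T
~(P <-> Q) = ~T = F
R xor S = T xor F = T
~P = ~F = T
(R xor S) -> ~P = T -> T = T
~(P <-> Q) -> ((R xor S) -> ~P) = F -> T = T
So S2 is true.

S3: This is ((P | Q) -> ~S) <-> R.

P | Q = F | F = F
~S = ~F = T
(P | Q) -> ~S = F -> T = T
((P | Q) -> ~S) <-> R = T <-> T = T
Thus S3 is true.

Count: 3.

3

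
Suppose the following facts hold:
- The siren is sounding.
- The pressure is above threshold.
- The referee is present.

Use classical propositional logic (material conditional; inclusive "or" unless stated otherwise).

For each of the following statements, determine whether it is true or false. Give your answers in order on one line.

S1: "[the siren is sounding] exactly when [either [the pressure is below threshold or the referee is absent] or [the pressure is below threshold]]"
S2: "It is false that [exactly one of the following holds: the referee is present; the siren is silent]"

S1 False, S2 False

Let M = "the siren is sounding" (T), N = "the pressure is above threshold" (T), Q = "the referee is present" (T).

S1: Formalization: M ↔ ((¬N ∨ ¬Q) ∨ ¬N)

¬N = ¬T = F
¬Q = ¬T = F
¬N ∨ ¬Q = F ∨ F = F
¬N = ¬T = F
(¬N ∨ ¬Q) ∨ ¬N = F ∨ F = F
M ↔ ((¬N ∨ ¬Q) ∨ ¬N) = T ↔ F = F
Thus S1 is false.

S2: In symbols: ¬(Q ⊕ ¬M)

¬M = ¬T = F
Q ⊕ ¬M = T ⊕ F = T
¬(Q ⊕ ¬M) = ¬T = F
Hence S2 is false.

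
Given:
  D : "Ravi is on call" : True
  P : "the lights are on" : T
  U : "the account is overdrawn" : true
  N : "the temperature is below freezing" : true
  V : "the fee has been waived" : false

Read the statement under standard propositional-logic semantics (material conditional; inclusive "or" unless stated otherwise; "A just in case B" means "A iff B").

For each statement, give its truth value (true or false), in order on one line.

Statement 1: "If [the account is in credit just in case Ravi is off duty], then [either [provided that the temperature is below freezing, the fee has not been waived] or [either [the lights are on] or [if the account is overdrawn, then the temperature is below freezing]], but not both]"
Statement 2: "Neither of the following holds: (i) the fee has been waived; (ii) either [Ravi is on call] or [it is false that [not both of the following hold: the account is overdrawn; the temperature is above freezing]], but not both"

Statement 1: In symbols: (~U <-> ~D) -> ((N -> ~V) xor (P | (U -> N)))

~U = ~T = F
~D = ~T = F
~U <-> ~D = F <-> F = T
~V = ~F = T
N -> ~V = T -> T = T
U -> N = T -> T = T
P | (U -> N) = T | T = T
(N -> ~V) xor (P | (U -> N)) = T xor T = F
(~U <-> ~D) -> ((N -> ~V) xor (P | (U -> N))) = T -> F = F
So Statement 1 is false.

Statement 2: Formalization: V nor (D xor ~(U nand ~N))

~N = ~T = F
U nand ~N = T nand F = T
~(U nand ~N) = ~T = F
D xor ~(U nand ~N) = T xor F = T
V nor (D xor ~(U nand ~N)) = F nor T = F
Hence Statement 2 is false.

Statement 1 false; Statement 2 false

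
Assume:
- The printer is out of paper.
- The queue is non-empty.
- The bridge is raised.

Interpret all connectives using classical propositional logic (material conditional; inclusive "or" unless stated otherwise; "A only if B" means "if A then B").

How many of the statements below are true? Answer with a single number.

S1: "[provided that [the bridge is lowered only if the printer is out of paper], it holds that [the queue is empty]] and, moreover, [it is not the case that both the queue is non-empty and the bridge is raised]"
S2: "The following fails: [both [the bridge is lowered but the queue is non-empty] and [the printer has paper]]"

Let V = "the bridge is raised" (T), U = "the printer has paper" (F), N = "the queue is empty" (F).

S1: Parsed as ((¬V → ¬U) → N) ∧ (¬N ↑ V)

¬V = ¬T = F
¬U = ¬F = T
¬V → ¬U = F → T = T
(¬V → ¬U) → N = T → F = F
¬N = ¬F = T
¬N ↑ V = T ↑ T = F
((¬V → ¬U) → N) ∧ (¬N ↑ V) = F ∧ F = F
So S1 is false.

S2: This is ¬((¬V ∧ ¬N) ∧ U).

¬V = ¬T = F
¬N = ¬F = T
¬V ∧ ¬N = F ∧ T = F
(¬V ∧ ¬N) ∧ U = F ∧ F = F
¬((¬V ∧ ¬N) ∧ U) = ¬F = T
Hence S2 is true.

1 of the 2 statements is true.

1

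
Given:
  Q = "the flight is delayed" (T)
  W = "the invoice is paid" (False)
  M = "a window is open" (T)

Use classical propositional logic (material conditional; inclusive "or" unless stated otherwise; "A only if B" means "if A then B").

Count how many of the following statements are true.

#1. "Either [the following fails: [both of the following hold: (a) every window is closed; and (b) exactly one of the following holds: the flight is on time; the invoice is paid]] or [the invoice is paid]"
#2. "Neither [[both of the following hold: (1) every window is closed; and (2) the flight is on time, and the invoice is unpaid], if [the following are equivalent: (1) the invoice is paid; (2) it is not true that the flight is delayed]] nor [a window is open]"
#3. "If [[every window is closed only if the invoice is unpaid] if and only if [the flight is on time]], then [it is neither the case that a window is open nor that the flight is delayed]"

2

#1: This is not (not M and (not Q xor W)) or W.

not M = not True = False
not Q = not True = False
not Q xor W = False xor False = False
not M and (not Q xor W) = False and False = False
not (not M and (not Q xor W)) = not False = True
not (not M and (not Q xor W)) or W = True or False = True
Thus #1 is true.

#2: In symbols: ((W iff not Q) -> (not M and (not Q and not W))) nor M

not Q = not True = False
W iff not Q = False iff False = True
not M = not True = False
not Q = not True = False
not W = not False = True
not Q and not W = False and True = False
not M and (not Q and not W) = False and False = False
(W iff not Q) -> (not M and (not Q and not W)) = True -> False = False
((W iff not Q) -> (not M and (not Q and not W))) nor M = False nor True = False
Thus #2 is false.

#3: In symbols: ((not M -> not W) iff not Q) -> (M nor Q)

not M = not True = False
not W = not False = True
not M -> not W = False -> True = True
not Q = not True = False
(not M -> not W) iff not Q = True iff False = False
M nor Q = True nor True = False
((not M -> not W) iff not Q) -> (M nor Q) = False -> False = True
Hence #3 is true.

True statements: 2 (#1, #3).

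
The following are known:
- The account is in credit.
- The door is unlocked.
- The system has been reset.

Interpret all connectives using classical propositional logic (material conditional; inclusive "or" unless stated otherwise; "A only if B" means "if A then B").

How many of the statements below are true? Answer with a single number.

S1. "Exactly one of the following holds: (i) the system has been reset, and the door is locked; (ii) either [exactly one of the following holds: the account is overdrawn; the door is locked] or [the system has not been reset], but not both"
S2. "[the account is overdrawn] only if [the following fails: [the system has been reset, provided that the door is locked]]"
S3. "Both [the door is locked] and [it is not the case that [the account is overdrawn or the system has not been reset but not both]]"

Let R = "the system has been reset" (T), Q = "the door is locked" (F), P = "the account is overdrawn" (F).

S1: In symbols: (R ∧ Q) ⊕ ((P ⊕ Q) ⊕ ¬R)

R ∧ Q = T ∧ F = F
P ⊕ Q = F ⊕ F = F
¬R = ¬T = F
(P ⊕ Q) ⊕ ¬R = F ⊕ F = F
(R ∧ Q) ⊕ ((P ⊕ Q) ⊕ ¬R) = F ⊕ F = F
Hence S1 is false.

S2: Parsed as P → ¬(Q → R)

Q → R = F → T = T
¬(Q → R) = ¬T = F
P → ¬(Q → R) = F → F = T
So S2 is true.

S3: This is Q ∧ ¬(P ⊕ ¬R).

¬R = ¬T = F
P ⊕ ¬R = F ⊕ F = F
¬(P ⊕ ¬R) = ¬F = T
Q ∧ ¬(P ⊕ ¬R) = F ∧ T = F
Hence S3 is false.

True statements: 1 (S2).

1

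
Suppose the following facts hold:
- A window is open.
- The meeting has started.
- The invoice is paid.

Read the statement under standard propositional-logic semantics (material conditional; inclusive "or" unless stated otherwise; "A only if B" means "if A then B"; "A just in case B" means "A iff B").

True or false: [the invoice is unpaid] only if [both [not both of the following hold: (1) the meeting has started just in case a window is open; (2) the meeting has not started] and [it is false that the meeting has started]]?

Let Q = "the invoice is paid" (T), U = "the meeting has started" (T), W = "a window is open" (T).
In symbols: ¬Q → (((U ↔ W) ↑ ¬U) ∧ ¬U)

¬Q = ¬T = F
U ↔ W = T ↔ T = T
¬U = ¬T = F
(U ↔ W) ↑ ¬U = T ↑ F = T
¬U = ¬T = F
((U ↔ W) ↑ ¬U) ∧ ¬U = T ∧ F = F
¬Q → (((U ↔ W) ↑ ¬U) ∧ ¬U) = F → F = T

True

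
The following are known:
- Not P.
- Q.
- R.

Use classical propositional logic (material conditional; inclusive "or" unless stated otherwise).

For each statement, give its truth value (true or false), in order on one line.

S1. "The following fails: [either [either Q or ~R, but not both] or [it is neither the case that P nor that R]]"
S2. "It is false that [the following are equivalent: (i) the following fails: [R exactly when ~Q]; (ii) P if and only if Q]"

S1: In symbols: ¬((Q ⊕ ¬R) ∨ (P ↓ R))

¬R = ¬T = F
Q ⊕ ¬R = T ⊕ F = T
P ↓ R = F ↓ T = F
(Q ⊕ ¬R) ∨ (P ↓ R) = T ∨ F = T
¬((Q ⊕ ¬R) ∨ (P ↓ R)) = ¬T = F
Hence S1 is false.

S2: Parsed as ¬(¬(R ↔ ¬Q) ↔ (P ↔ Q))

¬Q = ¬T = F
R ↔ ¬Q = T ↔ F = F
¬(R ↔ ¬Q) = ¬F = T
P ↔ Q = F ↔ T = F
¬(R ↔ ¬Q) ↔ (P ↔ Q) = T ↔ F = F
¬(¬(R ↔ ¬Q) ↔ (P ↔ Q)) = ¬F = T
Thus S2 is true.

S1 false, S2 true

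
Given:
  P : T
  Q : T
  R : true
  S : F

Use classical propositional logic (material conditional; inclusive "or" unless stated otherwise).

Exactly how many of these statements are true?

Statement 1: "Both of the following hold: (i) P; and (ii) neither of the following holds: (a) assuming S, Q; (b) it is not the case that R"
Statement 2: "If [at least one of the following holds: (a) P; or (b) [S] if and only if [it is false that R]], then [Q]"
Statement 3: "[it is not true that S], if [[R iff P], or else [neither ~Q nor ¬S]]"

Statement 1: Parsed as P and ((S -> Q) nor not R)

S -> Q = False -> True = True
not R = not True = False
(S -> Q) nor not R = True nor False = False
P and ((S -> Q) nor not R) = True and False = False
Thus Statement 1 is false.

Statement 2: This is (P or (S iff not R)) -> Q.

not R = not True = False
S iff not R = False iff False = True
P or (S iff not R) = True or True = True
(P or (S iff not R)) -> Q = True -> True = True
Thus Statement 2 is true.

Statement 3: Formalization: ((R iff P) or (not Q nor not S)) -> not S

R iff P = True iff True = True
not Q = not True = False
not S = not False = True
not Q nor not S = False nor True = False
(R iff P) or (not Q nor not S) = True or False = True
not S = not False = True
((R iff P) or (not Q nor not S)) -> not S = True -> True = True
So Statement 3 is true.

2 of the 3 statements are true (Statement 2, Statement 3).

2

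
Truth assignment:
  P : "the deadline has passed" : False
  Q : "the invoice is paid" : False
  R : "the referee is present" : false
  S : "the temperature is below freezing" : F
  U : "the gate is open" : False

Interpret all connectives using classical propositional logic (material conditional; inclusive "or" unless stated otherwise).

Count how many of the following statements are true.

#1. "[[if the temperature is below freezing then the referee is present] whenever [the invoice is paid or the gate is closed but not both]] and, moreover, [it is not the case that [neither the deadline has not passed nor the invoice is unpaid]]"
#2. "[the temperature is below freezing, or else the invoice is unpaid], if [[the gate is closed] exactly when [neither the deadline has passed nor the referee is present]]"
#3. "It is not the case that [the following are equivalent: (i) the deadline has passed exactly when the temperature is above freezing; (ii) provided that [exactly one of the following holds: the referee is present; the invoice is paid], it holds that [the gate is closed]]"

#1: Parsed as ((Q xor ~U) -> (S -> R)) & ~(~P nor ~Q)

~U = ~F = T
Q xor ~U = F xor T = T
S -> R = F -> F = T
(Q xor ~U) -> (S -> R) = T -> T = T
~P = ~F = T
~Q = ~F = T
~P nor ~Q = T nor T = F
~(~P nor ~Q) = ~F = T
((Q xor ~U) -> (S -> R)) & ~(~P nor ~Q) = T & T = T
Thus #1 is true.

#2: In symbols: (~U <-> (P nor R)) -> (S | ~Q)

~U = ~F = T
P nor R = F nor F = T
~U <-> (P nor R) = T <-> T = T
~Q = ~F = T
S | ~Q = F | T = T
(~U <-> (P nor R)) -> (S | ~Q) = T -> T = T
Hence #2 is true.

#3: In symbols: ~((P <-> ~S) <-> ((R xor Q) -> ~U))

~S = ~F = T
P <-> ~S = F <-> T = F
R xor Q = F xor F = F
~U = ~F = T
(R xor Q) -> ~U = F -> T = T
(P <-> ~S) <-> ((R xor Q) -> ~U) = F <-> T = F
~((P <-> ~S) <-> ((R xor Q) -> ~U)) = ~F = T
Thus #3 is true.

3 of the 3 statements are true (#1, #2, #3).

3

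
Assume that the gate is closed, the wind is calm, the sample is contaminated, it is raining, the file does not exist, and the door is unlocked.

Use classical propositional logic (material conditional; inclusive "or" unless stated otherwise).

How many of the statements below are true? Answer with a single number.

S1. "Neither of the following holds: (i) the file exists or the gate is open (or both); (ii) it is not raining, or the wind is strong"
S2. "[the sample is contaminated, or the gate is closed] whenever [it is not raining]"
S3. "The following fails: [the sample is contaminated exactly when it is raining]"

Let U = "the file exists" (F), P = "the gate is open" (F), S = "it is raining" (T), Q = "the wind is strong" (F), R = "the sample is contaminated" (T).

S1: This is (U ∨ P) ↓ (¬S ∨ Q).

U ∨ P = F ∨ F = F
¬S = ¬T = F
¬S ∨ Q = F ∨ F = F
(U ∨ P) ↓ (¬S ∨ Q) = F ↓ F = T
Thus S1 is true.

S2: This is ¬S → (R ∨ ¬P).

¬S = ¬T = F
¬P = ¬F = T
R ∨ ¬P = T ∨ T = T
¬S → (R ∨ ¬P) = F → T = T
So S2 is true.

S3: This is ¬(R ↔ S).

R ↔ S = T ↔ T = T
¬(R ↔ S) = ¬T = F
So S3 is false.

Count: 2.

2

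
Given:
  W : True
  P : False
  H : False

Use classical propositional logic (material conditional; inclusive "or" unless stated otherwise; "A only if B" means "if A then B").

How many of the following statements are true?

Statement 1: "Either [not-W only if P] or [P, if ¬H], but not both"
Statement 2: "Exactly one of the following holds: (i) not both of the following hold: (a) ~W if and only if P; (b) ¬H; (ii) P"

Statement 1: Parsed as (¬W → P) ⊕ (¬H → P)

¬W = ¬T = F
¬W → P = F → F = T
¬H = ¬F = T
¬H → P = T → F = F
(¬W → P) ⊕ (¬H → P) = T ⊕ F = T
Hence Statement 1 is true.

Statement 2: In symbols: ((¬W ↔ P) ↑ ¬H) ⊕ P

¬W = ¬T = F
¬W ↔ P = F ↔ F = T
¬H = ¬F = T
(¬W ↔ P) ↑ ¬H = T ↑ T = F
((¬W ↔ P) ↑ ¬H) ⊕ P = F ⊕ F = F
Hence Statement 2 is false.

True statements: 1 (Statement 1).

1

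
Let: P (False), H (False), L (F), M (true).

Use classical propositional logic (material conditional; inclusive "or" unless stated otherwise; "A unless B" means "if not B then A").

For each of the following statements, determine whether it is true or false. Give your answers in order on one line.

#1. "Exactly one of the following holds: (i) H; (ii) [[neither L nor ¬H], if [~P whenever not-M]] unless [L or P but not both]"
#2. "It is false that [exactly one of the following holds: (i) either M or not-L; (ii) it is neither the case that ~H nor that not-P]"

#1 False; #2 False

#1: This is H xor (((~M -> ~P) -> (L nor ~H)) | (L xor P)).

~M = ~T = F
~P = ~F = T
~M -> ~P = F -> T = T
~H = ~F = T
L nor ~H = F nor T = F
(~M -> ~P) -> (L nor ~H) = T -> F = F
L xor P = F xor F = F
((~M -> ~P) -> (L nor ~H)) | (L xor P) = F | F = F
H xor (((~M -> ~P) -> (L nor ~H)) | (L xor P)) = F xor F = F
Thus #1 is false.

#2: This is ~((M | ~L) xor (~H nor ~P)).

~L = ~F = T
M | ~L = T | T = T
~H = ~F = T
~P = ~F = T
~H nor ~P = T nor T = F
(M | ~L) xor (~H nor ~P) = T xor F = T
~((M | ~L) xor (~H nor ~P)) = ~T = F
So #2 is false.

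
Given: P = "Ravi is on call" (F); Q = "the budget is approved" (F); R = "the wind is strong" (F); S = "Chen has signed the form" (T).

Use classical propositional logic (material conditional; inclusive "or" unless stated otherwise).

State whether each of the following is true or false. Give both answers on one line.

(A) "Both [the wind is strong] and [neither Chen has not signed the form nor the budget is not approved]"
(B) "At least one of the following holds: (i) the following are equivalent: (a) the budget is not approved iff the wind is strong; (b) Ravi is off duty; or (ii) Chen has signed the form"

(A): Parsed as R and (not S nor not Q)

not S = not True = False
not Q = not False = True
not S nor not Q = False nor True = False
R and (not S nor not Q) = False and False = False
So (A) is false.

(B): Parsed as ((not Q iff R) iff not P) or S

not Q = not False = True
not Q iff R = True iff False = False
not P = not False = True
(not Q iff R) iff not P = False iff True = False
((not Q iff R) iff not P) or S = False or True = True
Hence (B) is true.

(A) false / (B) true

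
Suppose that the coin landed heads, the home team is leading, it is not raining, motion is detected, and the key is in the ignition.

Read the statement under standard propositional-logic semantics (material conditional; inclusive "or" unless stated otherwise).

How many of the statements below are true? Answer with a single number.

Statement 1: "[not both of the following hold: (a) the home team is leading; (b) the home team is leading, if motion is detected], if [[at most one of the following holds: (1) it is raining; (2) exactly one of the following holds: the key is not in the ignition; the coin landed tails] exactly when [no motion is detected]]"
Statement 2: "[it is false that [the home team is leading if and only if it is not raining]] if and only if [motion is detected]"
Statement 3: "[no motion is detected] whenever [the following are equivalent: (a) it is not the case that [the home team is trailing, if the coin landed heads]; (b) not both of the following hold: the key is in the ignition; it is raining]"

Let R = "it is raining" (F), U = "the key is in the ignition" (T), P = "the coin landed heads" (T), S = "motion is detected" (T), Q = "the home team is leading" (T).

Statement 1: In symbols: ((R ↑ (¬U ⊕ ¬P)) ↔ ¬S) → (Q ↑ (S → Q))

¬U = ¬T = F
¬P = ¬T = F
¬U ⊕ ¬P = F ⊕ F = F
R ↑ (¬U ⊕ ¬P) = F ↑ F = T
¬S = ¬T = F
(R ↑ (¬U ⊕ ¬P)) ↔ ¬S = T ↔ F = F
S → Q = T → T = T
Q ↑ (S → Q) = T ↑ T = F
((R ↑ (¬U ⊕ ¬P)) ↔ ¬S) → (Q ↑ (S → Q)) = F → F = T
Hence Statement 1 is true.

Statement 2: Parsed as ¬(Q ↔ ¬R) ↔ S

¬R = ¬F = T
Q ↔ ¬R = T ↔ T = T
¬(Q ↔ ¬R) = ¬T = F
¬(Q ↔ ¬R) ↔ S = F ↔ T = F
So Statement 2 is false.

Statement 3: In symbols: (¬(P → ¬Q) ↔ (U ↑ R)) → ¬S

¬Q = ¬T = F
P → ¬Q = T → F = F
¬(P → ¬Q) = ¬F = T
U ↑ R = T ↑ F = T
¬(P → ¬Q) ↔ (U ↑ R) = T ↔ T = T
¬S = ¬T = F
(¬(P → ¬Q) ↔ (U ↑ R)) → ¬S = T → F = F
So Statement 3 is false.

Count: 1.

1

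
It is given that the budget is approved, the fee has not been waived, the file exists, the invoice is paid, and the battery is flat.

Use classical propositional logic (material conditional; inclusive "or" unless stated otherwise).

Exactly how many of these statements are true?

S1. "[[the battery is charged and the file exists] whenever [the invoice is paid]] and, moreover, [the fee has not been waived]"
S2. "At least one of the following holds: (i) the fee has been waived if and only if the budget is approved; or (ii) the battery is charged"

Let D = "the invoice is paid" (T), G = "the battery is charged" (F), Q = "the file exists" (T), V = "the fee has been waived" (F), N = "the budget is approved" (T).

S1: In symbols: (D -> (G & Q)) & ~V

G & Q = F & T = F
D -> (G & Q) = T -> F = F
~V = ~F = T
(D -> (G & Q)) & ~V = F & T = F
Hence S1 is false.

S2: Formalization: (V <-> N) | G

V <-> N = F <-> T = F
(V <-> N) | G = F | F = F
Hence S2 is false.

Count: 0.

0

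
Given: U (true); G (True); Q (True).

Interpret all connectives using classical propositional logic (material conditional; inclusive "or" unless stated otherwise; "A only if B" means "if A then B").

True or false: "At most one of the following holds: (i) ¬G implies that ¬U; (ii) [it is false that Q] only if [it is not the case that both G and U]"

false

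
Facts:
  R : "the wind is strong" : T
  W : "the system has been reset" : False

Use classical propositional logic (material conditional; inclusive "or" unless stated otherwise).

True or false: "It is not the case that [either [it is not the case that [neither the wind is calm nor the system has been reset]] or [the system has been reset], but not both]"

The statement is true.

Parsed as not (not (not R nor W) xor W)

not R = not True = False
not R nor W = False nor False = True
not (not R nor W) = not True = False
not (not R nor W) xor W = False xor False = False
not (not (not R nor W) xor W) = not False = True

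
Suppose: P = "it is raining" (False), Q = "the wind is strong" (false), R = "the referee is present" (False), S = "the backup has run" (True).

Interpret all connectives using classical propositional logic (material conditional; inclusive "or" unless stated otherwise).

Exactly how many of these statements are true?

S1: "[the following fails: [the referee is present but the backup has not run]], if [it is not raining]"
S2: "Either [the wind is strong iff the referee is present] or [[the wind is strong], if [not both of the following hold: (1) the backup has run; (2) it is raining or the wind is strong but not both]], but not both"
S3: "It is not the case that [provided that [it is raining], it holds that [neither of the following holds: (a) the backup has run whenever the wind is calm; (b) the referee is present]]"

2

S1: In symbols: ~P -> ~(R & ~S)

~P = ~F = T
~S = ~T = F
R & ~S = F & F = F
~(R & ~S) = ~F = T
~P -> ~(R & ~S) = T -> T = T
Hence S1 is true.

S2: In symbols: (Q <-> R) xor ((S nand (P xor Q)) -> Q)

Q <-> R = F <-> F = T
P xor Q = F xor F = F
S nand (P xor Q) = T nand F = T
(S nand (P xor Q)) -> Q = T -> F = F
(Q <-> R) xor ((S nand (P xor Q)) -> Q) = T xor F = T
Hence S2 is true.

S3: This is ~(P -> ((~Q -> S) nor R)).

~Q = ~F = T
~Q -> S = T -> T = T
(~Q -> S) nor R = T nor F = F
P -> ((~Q -> S) nor R) = F -> F = T
~(P -> ((~Q -> S) nor R)) = ~T = F
Hence S3 is false.

2 of the 3 statements are true.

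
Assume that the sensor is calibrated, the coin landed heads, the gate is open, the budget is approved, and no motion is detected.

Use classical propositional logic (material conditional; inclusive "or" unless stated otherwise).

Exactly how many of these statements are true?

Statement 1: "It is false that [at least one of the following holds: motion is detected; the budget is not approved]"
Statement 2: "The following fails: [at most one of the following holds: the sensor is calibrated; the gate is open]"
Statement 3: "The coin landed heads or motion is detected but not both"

3

Let U = "motion is detected" (False), S = "the budget is approved" (True), P = "the sensor is calibrated" (True), R = "the gate is open" (True), Q = "the coin landed heads" (True).

Statement 1: This is not (U or not S).

not S = not True = False
U or not S = False or False = False
not (U or not S) = not False = True
So Statement 1 is true.

Statement 2: Formalization: not (P nand R)

P nand R = True nand True = False
not (P nand R) = not False = True
So Statement 2 is true.

Statement 3: In symbols: Q xor U

Q xor U = True xor False = True
So Statement 3 is true.

Count: 3.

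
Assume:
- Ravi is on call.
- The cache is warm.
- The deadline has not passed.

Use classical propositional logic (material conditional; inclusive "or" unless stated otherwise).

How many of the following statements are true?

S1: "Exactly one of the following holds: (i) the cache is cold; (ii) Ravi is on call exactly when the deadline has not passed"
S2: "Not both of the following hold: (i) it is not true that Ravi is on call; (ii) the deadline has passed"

2

Let Q = "the cache is warm" (T), P = "Ravi is on call" (T), R = "the deadline has passed" (F).

S1: This is ¬Q ⊕ (P ↔ ¬R).

¬Q = ¬T = F
¬R = ¬F = T
P ↔ ¬R = T ↔ T = T
¬Q ⊕ (P ↔ ¬R) = F ⊕ T = T
Thus S1 is true.

S2: Parsed as ¬P ↑ R

¬P = ¬T = F
¬P ↑ R = F ↑ F = T
Hence S2 is true.

Count: 2.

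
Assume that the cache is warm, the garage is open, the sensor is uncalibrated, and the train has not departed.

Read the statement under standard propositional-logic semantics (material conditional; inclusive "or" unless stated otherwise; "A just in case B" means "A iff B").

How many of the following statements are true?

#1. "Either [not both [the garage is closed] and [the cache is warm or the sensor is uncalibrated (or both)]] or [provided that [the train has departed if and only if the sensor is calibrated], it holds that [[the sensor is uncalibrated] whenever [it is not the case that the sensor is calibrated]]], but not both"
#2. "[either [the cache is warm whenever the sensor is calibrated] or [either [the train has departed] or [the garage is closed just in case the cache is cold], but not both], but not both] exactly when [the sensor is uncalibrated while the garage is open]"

0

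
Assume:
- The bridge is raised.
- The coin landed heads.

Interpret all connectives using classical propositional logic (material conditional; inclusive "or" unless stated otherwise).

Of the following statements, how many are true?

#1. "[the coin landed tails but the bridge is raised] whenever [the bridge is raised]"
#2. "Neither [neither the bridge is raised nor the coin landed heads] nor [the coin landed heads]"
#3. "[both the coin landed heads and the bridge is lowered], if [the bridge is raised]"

0

Let P = "the bridge is raised" (True), Q = "the coin landed heads" (True).

#1: Formalization: P -> (not Q and P)

not Q = not True = False
not Q and P = False and True = False
P -> (not Q and P) = True -> False = False
Hence #1 is false.

#2: Parsed as (P nor Q) nor Q

P nor Q = True nor True = False
(P nor Q) nor Q = False nor True = False
Thus #2 is false.

#3: Formalization: P -> (Q and not P)

not P = not True = False
Q and not P = True and False = False
P -> (Q and not P) = True -> False = False
So #3 is false.

0 of the 3 statements are true (none).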